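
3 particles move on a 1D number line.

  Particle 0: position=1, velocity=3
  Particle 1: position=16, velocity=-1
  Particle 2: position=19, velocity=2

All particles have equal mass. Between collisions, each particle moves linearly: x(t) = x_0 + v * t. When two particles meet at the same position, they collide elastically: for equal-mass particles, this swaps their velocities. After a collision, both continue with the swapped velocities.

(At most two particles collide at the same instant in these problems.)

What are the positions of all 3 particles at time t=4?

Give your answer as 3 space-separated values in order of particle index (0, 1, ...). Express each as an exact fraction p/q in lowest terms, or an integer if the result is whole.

Answer: 12 13 27

Derivation:
Collision at t=15/4: particles 0 and 1 swap velocities; positions: p0=49/4 p1=49/4 p2=53/2; velocities now: v0=-1 v1=3 v2=2
Advance to t=4 (no further collisions before then); velocities: v0=-1 v1=3 v2=2; positions = 12 13 27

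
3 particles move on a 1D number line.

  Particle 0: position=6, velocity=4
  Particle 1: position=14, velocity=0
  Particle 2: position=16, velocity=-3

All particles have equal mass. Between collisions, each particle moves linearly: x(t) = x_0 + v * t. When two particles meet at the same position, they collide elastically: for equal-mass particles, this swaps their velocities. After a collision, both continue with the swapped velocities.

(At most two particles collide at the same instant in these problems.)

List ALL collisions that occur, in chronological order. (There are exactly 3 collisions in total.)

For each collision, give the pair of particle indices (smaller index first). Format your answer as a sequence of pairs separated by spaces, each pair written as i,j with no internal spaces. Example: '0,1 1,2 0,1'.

Collision at t=2/3: particles 1 and 2 swap velocities; positions: p0=26/3 p1=14 p2=14; velocities now: v0=4 v1=-3 v2=0
Collision at t=10/7: particles 0 and 1 swap velocities; positions: p0=82/7 p1=82/7 p2=14; velocities now: v0=-3 v1=4 v2=0
Collision at t=2: particles 1 and 2 swap velocities; positions: p0=10 p1=14 p2=14; velocities now: v0=-3 v1=0 v2=4

Answer: 1,2 0,1 1,2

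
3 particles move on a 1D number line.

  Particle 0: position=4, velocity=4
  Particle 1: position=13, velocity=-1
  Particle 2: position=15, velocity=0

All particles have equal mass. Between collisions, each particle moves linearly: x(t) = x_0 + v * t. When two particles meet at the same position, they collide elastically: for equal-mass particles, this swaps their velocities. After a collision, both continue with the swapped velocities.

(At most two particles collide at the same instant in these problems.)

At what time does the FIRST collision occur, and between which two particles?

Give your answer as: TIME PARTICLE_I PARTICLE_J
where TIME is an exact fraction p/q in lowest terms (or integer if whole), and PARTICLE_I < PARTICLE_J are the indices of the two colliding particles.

Pair (0,1): pos 4,13 vel 4,-1 -> gap=9, closing at 5/unit, collide at t=9/5
Pair (1,2): pos 13,15 vel -1,0 -> not approaching (rel speed -1 <= 0)
Earliest collision: t=9/5 between 0 and 1

Answer: 9/5 0 1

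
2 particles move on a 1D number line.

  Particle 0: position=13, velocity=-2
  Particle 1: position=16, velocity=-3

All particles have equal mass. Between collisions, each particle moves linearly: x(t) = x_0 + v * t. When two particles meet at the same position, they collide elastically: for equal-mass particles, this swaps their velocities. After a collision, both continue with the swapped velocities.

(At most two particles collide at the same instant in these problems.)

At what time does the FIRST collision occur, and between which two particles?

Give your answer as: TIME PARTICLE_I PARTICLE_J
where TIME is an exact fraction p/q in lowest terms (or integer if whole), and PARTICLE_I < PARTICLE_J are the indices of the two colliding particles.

Answer: 3 0 1

Derivation:
Pair (0,1): pos 13,16 vel -2,-3 -> gap=3, closing at 1/unit, collide at t=3
Earliest collision: t=3 between 0 and 1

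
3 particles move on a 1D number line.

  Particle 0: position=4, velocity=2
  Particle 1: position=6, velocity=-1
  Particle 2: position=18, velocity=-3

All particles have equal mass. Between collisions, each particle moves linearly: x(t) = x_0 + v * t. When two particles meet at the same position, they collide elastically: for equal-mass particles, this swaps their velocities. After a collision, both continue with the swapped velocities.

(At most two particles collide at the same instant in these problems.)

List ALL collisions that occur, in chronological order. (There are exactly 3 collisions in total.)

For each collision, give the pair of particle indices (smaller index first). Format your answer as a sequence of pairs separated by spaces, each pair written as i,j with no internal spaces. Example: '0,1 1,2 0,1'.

Collision at t=2/3: particles 0 and 1 swap velocities; positions: p0=16/3 p1=16/3 p2=16; velocities now: v0=-1 v1=2 v2=-3
Collision at t=14/5: particles 1 and 2 swap velocities; positions: p0=16/5 p1=48/5 p2=48/5; velocities now: v0=-1 v1=-3 v2=2
Collision at t=6: particles 0 and 1 swap velocities; positions: p0=0 p1=0 p2=16; velocities now: v0=-3 v1=-1 v2=2

Answer: 0,1 1,2 0,1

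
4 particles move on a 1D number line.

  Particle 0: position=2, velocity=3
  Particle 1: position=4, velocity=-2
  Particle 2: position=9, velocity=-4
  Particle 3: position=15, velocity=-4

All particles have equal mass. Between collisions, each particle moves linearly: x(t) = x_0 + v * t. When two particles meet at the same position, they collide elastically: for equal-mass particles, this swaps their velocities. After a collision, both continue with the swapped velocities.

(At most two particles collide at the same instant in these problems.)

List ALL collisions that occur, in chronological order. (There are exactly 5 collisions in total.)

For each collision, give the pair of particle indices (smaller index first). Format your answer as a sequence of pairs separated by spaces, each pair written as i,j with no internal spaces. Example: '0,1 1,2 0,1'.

Answer: 0,1 1,2 2,3 0,1 1,2

Derivation:
Collision at t=2/5: particles 0 and 1 swap velocities; positions: p0=16/5 p1=16/5 p2=37/5 p3=67/5; velocities now: v0=-2 v1=3 v2=-4 v3=-4
Collision at t=1: particles 1 and 2 swap velocities; positions: p0=2 p1=5 p2=5 p3=11; velocities now: v0=-2 v1=-4 v2=3 v3=-4
Collision at t=13/7: particles 2 and 3 swap velocities; positions: p0=2/7 p1=11/7 p2=53/7 p3=53/7; velocities now: v0=-2 v1=-4 v2=-4 v3=3
Collision at t=5/2: particles 0 and 1 swap velocities; positions: p0=-1 p1=-1 p2=5 p3=19/2; velocities now: v0=-4 v1=-2 v2=-4 v3=3
Collision at t=11/2: particles 1 and 2 swap velocities; positions: p0=-13 p1=-7 p2=-7 p3=37/2; velocities now: v0=-4 v1=-4 v2=-2 v3=3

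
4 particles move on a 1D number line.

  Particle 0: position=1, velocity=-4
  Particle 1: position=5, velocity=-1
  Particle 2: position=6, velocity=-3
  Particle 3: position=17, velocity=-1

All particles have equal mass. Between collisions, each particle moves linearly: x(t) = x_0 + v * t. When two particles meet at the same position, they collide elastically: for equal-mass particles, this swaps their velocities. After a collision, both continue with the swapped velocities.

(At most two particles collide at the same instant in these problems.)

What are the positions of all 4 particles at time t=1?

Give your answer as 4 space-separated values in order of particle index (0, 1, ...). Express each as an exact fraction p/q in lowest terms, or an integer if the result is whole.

Collision at t=1/2: particles 1 and 2 swap velocities; positions: p0=-1 p1=9/2 p2=9/2 p3=33/2; velocities now: v0=-4 v1=-3 v2=-1 v3=-1
Advance to t=1 (no further collisions before then); velocities: v0=-4 v1=-3 v2=-1 v3=-1; positions = -3 3 4 16

Answer: -3 3 4 16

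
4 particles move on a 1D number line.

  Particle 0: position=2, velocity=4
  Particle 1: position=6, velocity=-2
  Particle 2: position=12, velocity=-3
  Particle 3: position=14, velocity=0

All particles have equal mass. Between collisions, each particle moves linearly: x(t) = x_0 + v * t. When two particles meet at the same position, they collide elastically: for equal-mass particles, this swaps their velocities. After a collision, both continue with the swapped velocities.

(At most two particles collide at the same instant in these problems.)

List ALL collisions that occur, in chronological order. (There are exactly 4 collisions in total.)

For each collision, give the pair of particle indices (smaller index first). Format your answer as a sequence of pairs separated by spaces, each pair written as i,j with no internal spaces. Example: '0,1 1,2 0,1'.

Answer: 0,1 1,2 2,3 0,1

Derivation:
Collision at t=2/3: particles 0 and 1 swap velocities; positions: p0=14/3 p1=14/3 p2=10 p3=14; velocities now: v0=-2 v1=4 v2=-3 v3=0
Collision at t=10/7: particles 1 and 2 swap velocities; positions: p0=22/7 p1=54/7 p2=54/7 p3=14; velocities now: v0=-2 v1=-3 v2=4 v3=0
Collision at t=3: particles 2 and 3 swap velocities; positions: p0=0 p1=3 p2=14 p3=14; velocities now: v0=-2 v1=-3 v2=0 v3=4
Collision at t=6: particles 0 and 1 swap velocities; positions: p0=-6 p1=-6 p2=14 p3=26; velocities now: v0=-3 v1=-2 v2=0 v3=4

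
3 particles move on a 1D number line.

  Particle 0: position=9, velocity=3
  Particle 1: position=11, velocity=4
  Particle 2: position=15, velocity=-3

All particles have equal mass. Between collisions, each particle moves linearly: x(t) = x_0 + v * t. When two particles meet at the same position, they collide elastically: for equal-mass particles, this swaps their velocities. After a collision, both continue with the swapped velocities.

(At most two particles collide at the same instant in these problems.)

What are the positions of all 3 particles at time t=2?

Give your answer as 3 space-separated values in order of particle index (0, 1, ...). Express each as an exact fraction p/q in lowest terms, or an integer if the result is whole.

Answer: 9 15 19

Derivation:
Collision at t=4/7: particles 1 and 2 swap velocities; positions: p0=75/7 p1=93/7 p2=93/7; velocities now: v0=3 v1=-3 v2=4
Collision at t=1: particles 0 and 1 swap velocities; positions: p0=12 p1=12 p2=15; velocities now: v0=-3 v1=3 v2=4
Advance to t=2 (no further collisions before then); velocities: v0=-3 v1=3 v2=4; positions = 9 15 19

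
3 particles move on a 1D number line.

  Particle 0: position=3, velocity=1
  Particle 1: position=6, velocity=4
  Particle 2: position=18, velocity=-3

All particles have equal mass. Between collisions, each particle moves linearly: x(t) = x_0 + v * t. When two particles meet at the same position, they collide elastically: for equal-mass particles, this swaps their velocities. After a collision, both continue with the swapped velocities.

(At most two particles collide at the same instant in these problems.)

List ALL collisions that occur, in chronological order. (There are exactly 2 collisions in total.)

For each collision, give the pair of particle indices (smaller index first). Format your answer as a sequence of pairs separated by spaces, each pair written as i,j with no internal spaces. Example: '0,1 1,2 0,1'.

Collision at t=12/7: particles 1 and 2 swap velocities; positions: p0=33/7 p1=90/7 p2=90/7; velocities now: v0=1 v1=-3 v2=4
Collision at t=15/4: particles 0 and 1 swap velocities; positions: p0=27/4 p1=27/4 p2=21; velocities now: v0=-3 v1=1 v2=4

Answer: 1,2 0,1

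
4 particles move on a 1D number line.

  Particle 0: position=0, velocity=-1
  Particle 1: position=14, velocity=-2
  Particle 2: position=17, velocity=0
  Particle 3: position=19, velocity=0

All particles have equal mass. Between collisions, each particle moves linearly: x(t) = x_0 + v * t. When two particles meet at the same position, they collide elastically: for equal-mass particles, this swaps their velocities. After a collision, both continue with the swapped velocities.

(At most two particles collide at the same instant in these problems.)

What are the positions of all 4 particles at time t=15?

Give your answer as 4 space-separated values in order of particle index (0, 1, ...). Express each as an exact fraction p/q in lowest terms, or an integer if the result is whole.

Answer: -16 -15 17 19

Derivation:
Collision at t=14: particles 0 and 1 swap velocities; positions: p0=-14 p1=-14 p2=17 p3=19; velocities now: v0=-2 v1=-1 v2=0 v3=0
Advance to t=15 (no further collisions before then); velocities: v0=-2 v1=-1 v2=0 v3=0; positions = -16 -15 17 19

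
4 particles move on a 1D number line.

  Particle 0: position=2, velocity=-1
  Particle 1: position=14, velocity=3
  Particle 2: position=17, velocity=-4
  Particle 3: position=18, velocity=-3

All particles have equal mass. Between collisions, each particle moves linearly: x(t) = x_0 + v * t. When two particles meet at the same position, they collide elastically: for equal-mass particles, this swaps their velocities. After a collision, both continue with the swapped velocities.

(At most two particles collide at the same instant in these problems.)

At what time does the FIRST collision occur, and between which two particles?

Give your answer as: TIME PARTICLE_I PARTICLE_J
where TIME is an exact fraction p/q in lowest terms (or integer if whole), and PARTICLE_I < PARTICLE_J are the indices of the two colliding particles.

Answer: 3/7 1 2

Derivation:
Pair (0,1): pos 2,14 vel -1,3 -> not approaching (rel speed -4 <= 0)
Pair (1,2): pos 14,17 vel 3,-4 -> gap=3, closing at 7/unit, collide at t=3/7
Pair (2,3): pos 17,18 vel -4,-3 -> not approaching (rel speed -1 <= 0)
Earliest collision: t=3/7 between 1 and 2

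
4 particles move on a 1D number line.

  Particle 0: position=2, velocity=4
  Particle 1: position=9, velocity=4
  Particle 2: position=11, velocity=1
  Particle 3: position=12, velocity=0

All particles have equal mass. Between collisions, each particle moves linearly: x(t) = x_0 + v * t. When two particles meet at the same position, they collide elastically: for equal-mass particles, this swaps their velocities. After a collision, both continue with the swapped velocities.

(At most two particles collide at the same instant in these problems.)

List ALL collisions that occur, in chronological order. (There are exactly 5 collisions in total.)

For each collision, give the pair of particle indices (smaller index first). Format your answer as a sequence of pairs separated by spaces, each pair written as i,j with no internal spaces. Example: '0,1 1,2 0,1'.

Answer: 1,2 2,3 1,2 0,1 1,2

Derivation:
Collision at t=2/3: particles 1 and 2 swap velocities; positions: p0=14/3 p1=35/3 p2=35/3 p3=12; velocities now: v0=4 v1=1 v2=4 v3=0
Collision at t=3/4: particles 2 and 3 swap velocities; positions: p0=5 p1=47/4 p2=12 p3=12; velocities now: v0=4 v1=1 v2=0 v3=4
Collision at t=1: particles 1 and 2 swap velocities; positions: p0=6 p1=12 p2=12 p3=13; velocities now: v0=4 v1=0 v2=1 v3=4
Collision at t=5/2: particles 0 and 1 swap velocities; positions: p0=12 p1=12 p2=27/2 p3=19; velocities now: v0=0 v1=4 v2=1 v3=4
Collision at t=3: particles 1 and 2 swap velocities; positions: p0=12 p1=14 p2=14 p3=21; velocities now: v0=0 v1=1 v2=4 v3=4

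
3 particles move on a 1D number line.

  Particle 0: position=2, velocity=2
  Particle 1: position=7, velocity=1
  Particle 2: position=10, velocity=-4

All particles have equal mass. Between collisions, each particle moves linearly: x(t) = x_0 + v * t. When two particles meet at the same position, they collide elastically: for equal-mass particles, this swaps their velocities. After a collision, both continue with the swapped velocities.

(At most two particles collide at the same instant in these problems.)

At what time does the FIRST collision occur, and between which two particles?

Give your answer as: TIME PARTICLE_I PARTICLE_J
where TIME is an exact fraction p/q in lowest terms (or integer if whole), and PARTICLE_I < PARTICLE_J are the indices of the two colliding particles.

Pair (0,1): pos 2,7 vel 2,1 -> gap=5, closing at 1/unit, collide at t=5
Pair (1,2): pos 7,10 vel 1,-4 -> gap=3, closing at 5/unit, collide at t=3/5
Earliest collision: t=3/5 between 1 and 2

Answer: 3/5 1 2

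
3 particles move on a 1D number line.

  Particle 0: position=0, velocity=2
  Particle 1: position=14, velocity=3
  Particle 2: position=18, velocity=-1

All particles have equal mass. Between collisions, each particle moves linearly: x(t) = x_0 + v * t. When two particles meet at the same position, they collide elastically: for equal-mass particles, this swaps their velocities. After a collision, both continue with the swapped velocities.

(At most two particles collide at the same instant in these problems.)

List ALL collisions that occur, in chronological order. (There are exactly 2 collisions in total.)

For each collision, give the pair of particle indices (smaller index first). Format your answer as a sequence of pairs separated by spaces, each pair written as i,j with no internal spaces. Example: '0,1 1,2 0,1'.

Collision at t=1: particles 1 and 2 swap velocities; positions: p0=2 p1=17 p2=17; velocities now: v0=2 v1=-1 v2=3
Collision at t=6: particles 0 and 1 swap velocities; positions: p0=12 p1=12 p2=32; velocities now: v0=-1 v1=2 v2=3

Answer: 1,2 0,1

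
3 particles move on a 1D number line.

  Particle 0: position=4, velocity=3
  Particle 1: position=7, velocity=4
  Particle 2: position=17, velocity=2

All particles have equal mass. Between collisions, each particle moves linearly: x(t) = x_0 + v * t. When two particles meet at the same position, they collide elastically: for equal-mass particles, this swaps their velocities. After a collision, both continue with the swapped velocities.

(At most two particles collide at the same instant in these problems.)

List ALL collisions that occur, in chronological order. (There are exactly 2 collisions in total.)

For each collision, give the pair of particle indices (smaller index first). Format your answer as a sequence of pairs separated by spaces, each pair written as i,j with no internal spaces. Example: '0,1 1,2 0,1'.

Answer: 1,2 0,1

Derivation:
Collision at t=5: particles 1 and 2 swap velocities; positions: p0=19 p1=27 p2=27; velocities now: v0=3 v1=2 v2=4
Collision at t=13: particles 0 and 1 swap velocities; positions: p0=43 p1=43 p2=59; velocities now: v0=2 v1=3 v2=4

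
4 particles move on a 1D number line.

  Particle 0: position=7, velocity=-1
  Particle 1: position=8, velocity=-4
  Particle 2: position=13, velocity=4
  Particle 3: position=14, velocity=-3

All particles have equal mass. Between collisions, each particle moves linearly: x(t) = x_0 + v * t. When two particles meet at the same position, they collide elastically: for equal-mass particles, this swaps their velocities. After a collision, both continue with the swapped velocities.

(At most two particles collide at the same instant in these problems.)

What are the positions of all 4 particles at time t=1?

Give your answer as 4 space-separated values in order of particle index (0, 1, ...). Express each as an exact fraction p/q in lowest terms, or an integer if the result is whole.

Answer: 4 6 11 17

Derivation:
Collision at t=1/7: particles 2 and 3 swap velocities; positions: p0=48/7 p1=52/7 p2=95/7 p3=95/7; velocities now: v0=-1 v1=-4 v2=-3 v3=4
Collision at t=1/3: particles 0 and 1 swap velocities; positions: p0=20/3 p1=20/3 p2=13 p3=43/3; velocities now: v0=-4 v1=-1 v2=-3 v3=4
Advance to t=1 (no further collisions before then); velocities: v0=-4 v1=-1 v2=-3 v3=4; positions = 4 6 11 17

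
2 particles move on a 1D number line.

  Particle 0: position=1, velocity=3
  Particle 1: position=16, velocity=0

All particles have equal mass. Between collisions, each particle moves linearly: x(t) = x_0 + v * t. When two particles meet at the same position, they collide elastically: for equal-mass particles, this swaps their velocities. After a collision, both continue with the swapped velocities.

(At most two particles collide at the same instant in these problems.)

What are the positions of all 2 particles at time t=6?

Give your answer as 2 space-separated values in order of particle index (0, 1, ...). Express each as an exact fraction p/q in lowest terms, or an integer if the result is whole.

Collision at t=5: particles 0 and 1 swap velocities; positions: p0=16 p1=16; velocities now: v0=0 v1=3
Advance to t=6 (no further collisions before then); velocities: v0=0 v1=3; positions = 16 19

Answer: 16 19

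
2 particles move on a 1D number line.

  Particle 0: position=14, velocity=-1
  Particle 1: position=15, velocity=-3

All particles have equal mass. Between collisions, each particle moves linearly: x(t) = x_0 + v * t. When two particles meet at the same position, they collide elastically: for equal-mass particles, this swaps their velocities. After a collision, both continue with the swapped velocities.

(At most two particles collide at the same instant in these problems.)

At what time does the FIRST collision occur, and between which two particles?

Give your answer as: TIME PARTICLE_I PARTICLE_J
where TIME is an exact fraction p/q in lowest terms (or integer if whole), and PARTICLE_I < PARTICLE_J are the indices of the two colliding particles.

Pair (0,1): pos 14,15 vel -1,-3 -> gap=1, closing at 2/unit, collide at t=1/2
Earliest collision: t=1/2 between 0 and 1

Answer: 1/2 0 1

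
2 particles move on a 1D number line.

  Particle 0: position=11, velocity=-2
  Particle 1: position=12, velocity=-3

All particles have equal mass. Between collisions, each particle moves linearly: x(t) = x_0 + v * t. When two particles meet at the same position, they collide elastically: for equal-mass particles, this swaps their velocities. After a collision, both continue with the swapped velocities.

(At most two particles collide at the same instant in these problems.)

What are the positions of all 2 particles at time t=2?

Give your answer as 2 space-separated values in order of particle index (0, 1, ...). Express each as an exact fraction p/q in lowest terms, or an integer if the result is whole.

Answer: 6 7

Derivation:
Collision at t=1: particles 0 and 1 swap velocities; positions: p0=9 p1=9; velocities now: v0=-3 v1=-2
Advance to t=2 (no further collisions before then); velocities: v0=-3 v1=-2; positions = 6 7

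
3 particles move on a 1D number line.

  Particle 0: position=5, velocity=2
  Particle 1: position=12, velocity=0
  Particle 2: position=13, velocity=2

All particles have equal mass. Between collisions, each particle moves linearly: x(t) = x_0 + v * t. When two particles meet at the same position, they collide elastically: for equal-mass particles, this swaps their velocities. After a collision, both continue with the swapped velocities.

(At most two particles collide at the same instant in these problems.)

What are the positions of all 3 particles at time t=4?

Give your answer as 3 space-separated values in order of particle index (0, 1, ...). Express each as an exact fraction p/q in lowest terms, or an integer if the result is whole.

Collision at t=7/2: particles 0 and 1 swap velocities; positions: p0=12 p1=12 p2=20; velocities now: v0=0 v1=2 v2=2
Advance to t=4 (no further collisions before then); velocities: v0=0 v1=2 v2=2; positions = 12 13 21

Answer: 12 13 21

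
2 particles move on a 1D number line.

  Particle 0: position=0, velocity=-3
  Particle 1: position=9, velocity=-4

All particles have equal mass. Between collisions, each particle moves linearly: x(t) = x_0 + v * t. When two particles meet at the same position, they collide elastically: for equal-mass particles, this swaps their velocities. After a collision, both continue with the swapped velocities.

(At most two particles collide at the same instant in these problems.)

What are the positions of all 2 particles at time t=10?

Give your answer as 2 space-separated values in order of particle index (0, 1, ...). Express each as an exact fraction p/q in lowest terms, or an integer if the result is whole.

Collision at t=9: particles 0 and 1 swap velocities; positions: p0=-27 p1=-27; velocities now: v0=-4 v1=-3
Advance to t=10 (no further collisions before then); velocities: v0=-4 v1=-3; positions = -31 -30

Answer: -31 -30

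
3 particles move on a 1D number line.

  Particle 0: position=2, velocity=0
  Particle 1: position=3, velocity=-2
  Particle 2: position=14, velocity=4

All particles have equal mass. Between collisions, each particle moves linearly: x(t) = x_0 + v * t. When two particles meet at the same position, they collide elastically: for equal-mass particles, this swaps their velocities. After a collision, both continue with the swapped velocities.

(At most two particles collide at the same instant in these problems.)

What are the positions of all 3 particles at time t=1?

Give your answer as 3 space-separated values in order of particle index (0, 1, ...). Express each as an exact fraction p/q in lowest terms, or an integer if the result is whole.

Answer: 1 2 18

Derivation:
Collision at t=1/2: particles 0 and 1 swap velocities; positions: p0=2 p1=2 p2=16; velocities now: v0=-2 v1=0 v2=4
Advance to t=1 (no further collisions before then); velocities: v0=-2 v1=0 v2=4; positions = 1 2 18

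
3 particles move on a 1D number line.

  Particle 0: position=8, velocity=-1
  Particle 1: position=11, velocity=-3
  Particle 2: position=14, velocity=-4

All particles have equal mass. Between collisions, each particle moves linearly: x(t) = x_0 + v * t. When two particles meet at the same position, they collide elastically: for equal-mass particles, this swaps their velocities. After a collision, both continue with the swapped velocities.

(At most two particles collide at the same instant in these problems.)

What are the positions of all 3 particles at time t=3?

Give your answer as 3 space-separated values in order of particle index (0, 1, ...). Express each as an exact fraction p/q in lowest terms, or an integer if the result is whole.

Collision at t=3/2: particles 0 and 1 swap velocities; positions: p0=13/2 p1=13/2 p2=8; velocities now: v0=-3 v1=-1 v2=-4
Collision at t=2: particles 1 and 2 swap velocities; positions: p0=5 p1=6 p2=6; velocities now: v0=-3 v1=-4 v2=-1
Collision at t=3: particles 0 and 1 swap velocities; positions: p0=2 p1=2 p2=5; velocities now: v0=-4 v1=-3 v2=-1
Advance to t=3 (no further collisions before then); velocities: v0=-4 v1=-3 v2=-1; positions = 2 2 5

Answer: 2 2 5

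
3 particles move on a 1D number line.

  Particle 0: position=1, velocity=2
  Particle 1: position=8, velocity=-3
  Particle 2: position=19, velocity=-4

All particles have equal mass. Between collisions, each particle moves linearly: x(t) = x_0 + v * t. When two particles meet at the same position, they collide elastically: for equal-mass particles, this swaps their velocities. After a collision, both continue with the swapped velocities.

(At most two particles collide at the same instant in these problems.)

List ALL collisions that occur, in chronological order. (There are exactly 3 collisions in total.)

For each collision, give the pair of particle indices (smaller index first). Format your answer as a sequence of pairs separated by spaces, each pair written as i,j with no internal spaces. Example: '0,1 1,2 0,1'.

Answer: 0,1 1,2 0,1

Derivation:
Collision at t=7/5: particles 0 and 1 swap velocities; positions: p0=19/5 p1=19/5 p2=67/5; velocities now: v0=-3 v1=2 v2=-4
Collision at t=3: particles 1 and 2 swap velocities; positions: p0=-1 p1=7 p2=7; velocities now: v0=-3 v1=-4 v2=2
Collision at t=11: particles 0 and 1 swap velocities; positions: p0=-25 p1=-25 p2=23; velocities now: v0=-4 v1=-3 v2=2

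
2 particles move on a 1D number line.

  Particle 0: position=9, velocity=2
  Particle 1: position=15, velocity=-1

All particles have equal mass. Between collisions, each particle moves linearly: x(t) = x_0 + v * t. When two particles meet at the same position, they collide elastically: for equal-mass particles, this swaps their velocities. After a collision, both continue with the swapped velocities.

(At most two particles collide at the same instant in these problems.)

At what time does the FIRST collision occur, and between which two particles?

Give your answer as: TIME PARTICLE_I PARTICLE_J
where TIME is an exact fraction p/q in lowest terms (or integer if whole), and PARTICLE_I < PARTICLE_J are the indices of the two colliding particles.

Answer: 2 0 1

Derivation:
Pair (0,1): pos 9,15 vel 2,-1 -> gap=6, closing at 3/unit, collide at t=2
Earliest collision: t=2 between 0 and 1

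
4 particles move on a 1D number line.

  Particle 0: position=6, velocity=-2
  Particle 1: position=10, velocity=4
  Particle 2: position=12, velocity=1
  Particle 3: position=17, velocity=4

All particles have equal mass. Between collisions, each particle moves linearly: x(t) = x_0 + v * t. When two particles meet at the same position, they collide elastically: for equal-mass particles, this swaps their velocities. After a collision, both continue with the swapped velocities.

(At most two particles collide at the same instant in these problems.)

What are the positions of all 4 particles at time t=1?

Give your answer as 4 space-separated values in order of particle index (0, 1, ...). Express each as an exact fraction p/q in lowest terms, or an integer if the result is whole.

Answer: 4 13 14 21

Derivation:
Collision at t=2/3: particles 1 and 2 swap velocities; positions: p0=14/3 p1=38/3 p2=38/3 p3=59/3; velocities now: v0=-2 v1=1 v2=4 v3=4
Advance to t=1 (no further collisions before then); velocities: v0=-2 v1=1 v2=4 v3=4; positions = 4 13 14 21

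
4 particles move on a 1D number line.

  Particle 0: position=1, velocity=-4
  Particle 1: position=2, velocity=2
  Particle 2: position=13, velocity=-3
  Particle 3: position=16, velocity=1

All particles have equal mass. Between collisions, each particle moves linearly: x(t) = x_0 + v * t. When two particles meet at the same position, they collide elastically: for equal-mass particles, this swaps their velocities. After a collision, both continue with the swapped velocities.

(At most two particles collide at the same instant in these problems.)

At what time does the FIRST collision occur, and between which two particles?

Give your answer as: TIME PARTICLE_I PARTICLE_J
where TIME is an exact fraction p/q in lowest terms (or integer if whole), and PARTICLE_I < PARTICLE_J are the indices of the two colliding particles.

Answer: 11/5 1 2

Derivation:
Pair (0,1): pos 1,2 vel -4,2 -> not approaching (rel speed -6 <= 0)
Pair (1,2): pos 2,13 vel 2,-3 -> gap=11, closing at 5/unit, collide at t=11/5
Pair (2,3): pos 13,16 vel -3,1 -> not approaching (rel speed -4 <= 0)
Earliest collision: t=11/5 between 1 and 2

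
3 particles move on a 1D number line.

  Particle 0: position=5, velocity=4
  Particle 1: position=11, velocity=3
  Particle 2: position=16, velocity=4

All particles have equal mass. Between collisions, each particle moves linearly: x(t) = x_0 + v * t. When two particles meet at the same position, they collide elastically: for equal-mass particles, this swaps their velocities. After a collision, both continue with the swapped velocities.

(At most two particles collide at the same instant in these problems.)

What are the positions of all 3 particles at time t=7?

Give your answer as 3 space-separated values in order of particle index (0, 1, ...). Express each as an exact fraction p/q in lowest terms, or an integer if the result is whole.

Answer: 32 33 44

Derivation:
Collision at t=6: particles 0 and 1 swap velocities; positions: p0=29 p1=29 p2=40; velocities now: v0=3 v1=4 v2=4
Advance to t=7 (no further collisions before then); velocities: v0=3 v1=4 v2=4; positions = 32 33 44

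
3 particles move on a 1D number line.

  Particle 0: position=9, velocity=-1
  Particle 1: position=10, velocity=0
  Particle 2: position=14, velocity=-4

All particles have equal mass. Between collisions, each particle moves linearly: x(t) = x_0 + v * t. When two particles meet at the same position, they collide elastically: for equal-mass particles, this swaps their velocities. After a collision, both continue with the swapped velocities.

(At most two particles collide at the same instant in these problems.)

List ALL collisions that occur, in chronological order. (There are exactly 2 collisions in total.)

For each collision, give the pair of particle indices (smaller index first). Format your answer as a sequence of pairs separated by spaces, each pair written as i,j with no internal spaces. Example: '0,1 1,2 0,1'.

Answer: 1,2 0,1

Derivation:
Collision at t=1: particles 1 and 2 swap velocities; positions: p0=8 p1=10 p2=10; velocities now: v0=-1 v1=-4 v2=0
Collision at t=5/3: particles 0 and 1 swap velocities; positions: p0=22/3 p1=22/3 p2=10; velocities now: v0=-4 v1=-1 v2=0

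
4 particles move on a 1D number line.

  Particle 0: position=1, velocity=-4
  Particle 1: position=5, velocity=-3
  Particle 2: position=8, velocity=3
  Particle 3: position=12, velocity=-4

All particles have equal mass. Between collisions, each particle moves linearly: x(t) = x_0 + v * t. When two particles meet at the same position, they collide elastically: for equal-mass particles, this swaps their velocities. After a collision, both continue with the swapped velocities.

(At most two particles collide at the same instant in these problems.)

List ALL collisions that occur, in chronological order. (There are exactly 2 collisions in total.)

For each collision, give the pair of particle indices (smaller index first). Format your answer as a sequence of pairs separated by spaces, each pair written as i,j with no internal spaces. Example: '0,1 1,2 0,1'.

Answer: 2,3 1,2

Derivation:
Collision at t=4/7: particles 2 and 3 swap velocities; positions: p0=-9/7 p1=23/7 p2=68/7 p3=68/7; velocities now: v0=-4 v1=-3 v2=-4 v3=3
Collision at t=7: particles 1 and 2 swap velocities; positions: p0=-27 p1=-16 p2=-16 p3=29; velocities now: v0=-4 v1=-4 v2=-3 v3=3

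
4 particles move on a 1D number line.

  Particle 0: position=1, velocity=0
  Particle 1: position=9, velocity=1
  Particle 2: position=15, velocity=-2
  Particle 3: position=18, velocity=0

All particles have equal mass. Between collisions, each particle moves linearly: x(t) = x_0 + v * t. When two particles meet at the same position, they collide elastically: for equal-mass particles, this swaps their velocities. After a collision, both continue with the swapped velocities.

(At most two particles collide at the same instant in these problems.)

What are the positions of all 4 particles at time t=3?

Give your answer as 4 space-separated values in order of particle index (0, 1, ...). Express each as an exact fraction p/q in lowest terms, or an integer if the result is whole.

Collision at t=2: particles 1 and 2 swap velocities; positions: p0=1 p1=11 p2=11 p3=18; velocities now: v0=0 v1=-2 v2=1 v3=0
Advance to t=3 (no further collisions before then); velocities: v0=0 v1=-2 v2=1 v3=0; positions = 1 9 12 18

Answer: 1 9 12 18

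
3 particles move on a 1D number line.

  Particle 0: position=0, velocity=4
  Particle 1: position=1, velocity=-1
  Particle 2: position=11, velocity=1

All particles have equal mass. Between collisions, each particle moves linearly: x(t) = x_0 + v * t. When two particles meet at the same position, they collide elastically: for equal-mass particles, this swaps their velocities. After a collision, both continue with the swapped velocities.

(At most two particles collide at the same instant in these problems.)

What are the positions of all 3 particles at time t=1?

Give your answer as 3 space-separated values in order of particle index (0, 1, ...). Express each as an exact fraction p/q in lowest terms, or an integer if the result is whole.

Collision at t=1/5: particles 0 and 1 swap velocities; positions: p0=4/5 p1=4/5 p2=56/5; velocities now: v0=-1 v1=4 v2=1
Advance to t=1 (no further collisions before then); velocities: v0=-1 v1=4 v2=1; positions = 0 4 12

Answer: 0 4 12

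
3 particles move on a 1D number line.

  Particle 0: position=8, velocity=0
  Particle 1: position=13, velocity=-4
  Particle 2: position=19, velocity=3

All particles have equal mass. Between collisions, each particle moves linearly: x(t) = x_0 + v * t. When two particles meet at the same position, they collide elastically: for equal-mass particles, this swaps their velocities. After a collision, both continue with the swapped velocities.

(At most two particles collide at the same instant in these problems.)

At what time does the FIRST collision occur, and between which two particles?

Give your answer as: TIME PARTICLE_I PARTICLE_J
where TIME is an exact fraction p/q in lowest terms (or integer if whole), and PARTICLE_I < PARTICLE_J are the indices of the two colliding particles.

Pair (0,1): pos 8,13 vel 0,-4 -> gap=5, closing at 4/unit, collide at t=5/4
Pair (1,2): pos 13,19 vel -4,3 -> not approaching (rel speed -7 <= 0)
Earliest collision: t=5/4 between 0 and 1

Answer: 5/4 0 1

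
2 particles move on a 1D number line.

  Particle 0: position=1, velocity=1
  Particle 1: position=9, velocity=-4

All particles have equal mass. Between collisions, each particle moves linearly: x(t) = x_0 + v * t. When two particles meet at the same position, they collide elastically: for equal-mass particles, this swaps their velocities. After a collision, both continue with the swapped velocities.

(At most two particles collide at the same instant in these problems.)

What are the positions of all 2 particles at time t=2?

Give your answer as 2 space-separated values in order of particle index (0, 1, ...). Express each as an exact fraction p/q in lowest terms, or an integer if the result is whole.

Answer: 1 3

Derivation:
Collision at t=8/5: particles 0 and 1 swap velocities; positions: p0=13/5 p1=13/5; velocities now: v0=-4 v1=1
Advance to t=2 (no further collisions before then); velocities: v0=-4 v1=1; positions = 1 3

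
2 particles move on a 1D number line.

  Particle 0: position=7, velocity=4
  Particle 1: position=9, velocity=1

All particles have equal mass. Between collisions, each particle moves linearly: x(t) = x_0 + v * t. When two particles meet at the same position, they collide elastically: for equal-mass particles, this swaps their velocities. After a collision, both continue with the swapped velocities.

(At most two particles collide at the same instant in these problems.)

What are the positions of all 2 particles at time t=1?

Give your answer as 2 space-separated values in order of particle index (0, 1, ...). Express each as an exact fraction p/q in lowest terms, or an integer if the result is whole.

Answer: 10 11

Derivation:
Collision at t=2/3: particles 0 and 1 swap velocities; positions: p0=29/3 p1=29/3; velocities now: v0=1 v1=4
Advance to t=1 (no further collisions before then); velocities: v0=1 v1=4; positions = 10 11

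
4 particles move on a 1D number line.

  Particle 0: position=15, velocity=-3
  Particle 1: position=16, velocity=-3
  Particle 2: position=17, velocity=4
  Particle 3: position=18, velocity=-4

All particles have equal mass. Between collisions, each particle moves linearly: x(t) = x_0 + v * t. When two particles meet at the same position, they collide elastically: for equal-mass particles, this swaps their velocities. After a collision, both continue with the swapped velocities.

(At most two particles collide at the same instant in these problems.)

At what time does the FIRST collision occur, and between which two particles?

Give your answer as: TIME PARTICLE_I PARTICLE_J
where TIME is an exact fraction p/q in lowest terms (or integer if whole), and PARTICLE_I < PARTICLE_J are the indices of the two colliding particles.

Answer: 1/8 2 3

Derivation:
Pair (0,1): pos 15,16 vel -3,-3 -> not approaching (rel speed 0 <= 0)
Pair (1,2): pos 16,17 vel -3,4 -> not approaching (rel speed -7 <= 0)
Pair (2,3): pos 17,18 vel 4,-4 -> gap=1, closing at 8/unit, collide at t=1/8
Earliest collision: t=1/8 between 2 and 3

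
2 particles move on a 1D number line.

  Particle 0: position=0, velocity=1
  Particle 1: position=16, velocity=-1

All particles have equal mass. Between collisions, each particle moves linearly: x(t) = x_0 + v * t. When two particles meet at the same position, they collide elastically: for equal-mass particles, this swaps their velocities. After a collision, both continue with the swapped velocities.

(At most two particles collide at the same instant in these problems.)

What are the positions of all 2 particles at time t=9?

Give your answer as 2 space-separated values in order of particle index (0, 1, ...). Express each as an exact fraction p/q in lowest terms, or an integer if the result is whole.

Collision at t=8: particles 0 and 1 swap velocities; positions: p0=8 p1=8; velocities now: v0=-1 v1=1
Advance to t=9 (no further collisions before then); velocities: v0=-1 v1=1; positions = 7 9

Answer: 7 9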